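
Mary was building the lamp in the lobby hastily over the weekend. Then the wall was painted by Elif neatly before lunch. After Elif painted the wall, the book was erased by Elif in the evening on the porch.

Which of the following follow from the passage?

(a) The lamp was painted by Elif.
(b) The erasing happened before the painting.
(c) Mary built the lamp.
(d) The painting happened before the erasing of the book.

(a) Not entailed — Elif painted the wall, not the lamp; the lamp belongs to the building event.
(b) Not entailed — the narrative places the painting before the erasing, not after.
(c) Not entailed — 'was building' is progressive on an accomplishment; it does not entail the completed 'built'.
(d) Entailed — the narrative places the painting before the erasing.

(d)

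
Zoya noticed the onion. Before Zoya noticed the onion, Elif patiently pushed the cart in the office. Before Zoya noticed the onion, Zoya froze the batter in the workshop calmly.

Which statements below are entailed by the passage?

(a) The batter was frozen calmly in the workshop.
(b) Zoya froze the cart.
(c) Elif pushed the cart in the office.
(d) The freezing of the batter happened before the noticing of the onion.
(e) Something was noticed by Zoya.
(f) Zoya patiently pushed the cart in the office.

(a) Entailed — the original entails any weakening of itself; this just generalizes the agent.
(b) Not entailed — Zoya froze the batter, not the cart; the cart belongs to the pushing event.
(c) Entailed — every conjunct here is already in the original pushing event.
(d) Entailed — the narrative places the freezing before the noticing.
(e) Entailed — the original entails any weakening of itself; this just generalizes the patient.
(f) Not entailed — the passage has Elif pushing the cart, not Zoya.

(a), (c), (d), (e)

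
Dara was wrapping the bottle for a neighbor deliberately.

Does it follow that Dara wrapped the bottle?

no

'was wrapping' is progressive; for an accomplishment like 'wrap the bottle', it doesn't entail completion.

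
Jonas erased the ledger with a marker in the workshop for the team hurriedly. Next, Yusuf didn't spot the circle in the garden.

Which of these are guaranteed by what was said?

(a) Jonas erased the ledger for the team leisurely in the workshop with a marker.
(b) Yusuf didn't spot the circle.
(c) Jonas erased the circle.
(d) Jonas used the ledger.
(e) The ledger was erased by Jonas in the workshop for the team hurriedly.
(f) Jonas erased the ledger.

(a) Not entailed — 'leisurely' adds a manner not in (and inconsistent with) the original.
(b) Not entailed — dropping 'in the garden' under negation is not valid — the original leaves open that Yusuf spotted the circle some other way.
(c) Not entailed — Jonas erased the ledger, not the circle; the circle belongs to the spotting event.
(d) Not entailed — the ledger is the patient, not an instrument — Jonas used a marker.
(e) Entailed — dropping 'with a marker' leaves a sub-description the original still satisfies.
(f) Entailed — every conjunct here is already in the original erasing event.

(e), (f)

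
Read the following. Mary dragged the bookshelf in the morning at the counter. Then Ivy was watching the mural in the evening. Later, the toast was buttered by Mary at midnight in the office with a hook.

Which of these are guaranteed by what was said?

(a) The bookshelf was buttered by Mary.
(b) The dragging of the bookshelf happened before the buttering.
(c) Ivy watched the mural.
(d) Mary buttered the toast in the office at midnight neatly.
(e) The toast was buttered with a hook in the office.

(a) Not entailed — Mary buttered the toast, not the bookshelf; the bookshelf belongs to the dragging event.
(b) Entailed — the narrative places the dragging before the buttering.
(c) Entailed — 'watch' is an activity; 'was watching' entails that some watching happened, so 'watched' holds.
(d) Not entailed — 'neatly' adds information not in the original event.
(e) Entailed — every conjunct here is already in the original buttering event.

(b), (c), (e)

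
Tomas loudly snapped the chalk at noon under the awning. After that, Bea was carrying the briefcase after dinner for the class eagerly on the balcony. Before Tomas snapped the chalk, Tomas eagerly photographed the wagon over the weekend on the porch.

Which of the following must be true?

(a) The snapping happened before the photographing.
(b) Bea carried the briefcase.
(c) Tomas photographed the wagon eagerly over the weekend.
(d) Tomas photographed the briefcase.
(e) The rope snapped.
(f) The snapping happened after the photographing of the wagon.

(b), (c), (f)

(a) Not entailed — the narrative places the photographing before the snapping, not after.
(b) Entailed — 'carry' is an activity; 'was carrying' entails that some carrying happened, so 'carried' holds.
(c) Entailed — dropping 'on the porch' leaves a sub-description the original still satisfies.
(d) Not entailed — Tomas photographed the wagon, not the briefcase; the briefcase belongs to the carrying event.
(e) Not entailed — the chalk is what snapped, not the rope.
(f) Entailed — the narrative places the photographing before the snapping.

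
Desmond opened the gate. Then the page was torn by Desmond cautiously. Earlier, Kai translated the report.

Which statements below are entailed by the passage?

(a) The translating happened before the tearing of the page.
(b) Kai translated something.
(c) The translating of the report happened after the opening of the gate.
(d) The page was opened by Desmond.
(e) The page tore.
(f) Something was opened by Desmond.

(a) Entailed — the narrative places the translating before the tearing.
(b) Entailed — every conjunct here is already in the original translating event.
(c) Not entailed — the narrative doesn't order the opening relative to the translating.
(d) Not entailed — Desmond opened the gate, not the page; the page belongs to the tearing event.
(e) Entailed — 'Desmond tore the page' is causative; it entails the inchoative 'the page tore'.
(f) Entailed — every conjunct here is already in the original opening event.

(a), (b), (e), (f)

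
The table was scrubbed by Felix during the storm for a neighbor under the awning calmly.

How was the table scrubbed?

calmly

'calmly' marks the manner of the scrubbing event.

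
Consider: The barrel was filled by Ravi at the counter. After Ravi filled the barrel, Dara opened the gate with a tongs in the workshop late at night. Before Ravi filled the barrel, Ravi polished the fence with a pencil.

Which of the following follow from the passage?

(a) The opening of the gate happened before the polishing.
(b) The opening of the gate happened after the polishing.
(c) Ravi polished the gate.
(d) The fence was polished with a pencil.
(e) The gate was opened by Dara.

(a) Not entailed — the narrative places the polishing before the opening, not after.
(b) Entailed — the narrative places the polishing before the opening.
(c) Not entailed — Ravi polished the fence, not the gate; the gate belongs to the opening event.
(d) Entailed — this follows by dropping conjuncts from the polishing event's description.
(e) Entailed — dropping 'late at night', 'in the workshop', 'with a tongs' leaves a sub-description the original still satisfies.

(b), (d), (e)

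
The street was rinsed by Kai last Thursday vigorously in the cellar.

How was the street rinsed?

'vigorously' marks the manner of the rinsing event.

vigorously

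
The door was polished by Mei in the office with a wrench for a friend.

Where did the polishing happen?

in the office

'in the office' marks the location of the polishing event.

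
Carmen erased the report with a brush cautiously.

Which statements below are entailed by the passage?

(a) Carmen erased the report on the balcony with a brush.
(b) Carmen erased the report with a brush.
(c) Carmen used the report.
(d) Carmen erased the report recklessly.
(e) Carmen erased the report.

(a) Not entailed — 'on the balcony' adds information not in the original event.
(b) Entailed — the original entails any weakening of itself; this just drops 'cautiously'.
(c) Not entailed — the report is the patient, not an instrument — Carmen used a brush.
(d) Not entailed — 'recklessly' adds a manner not in (and inconsistent with) the original.
(e) Entailed — this follows by dropping conjuncts from the erasing event's description.

(b), (e)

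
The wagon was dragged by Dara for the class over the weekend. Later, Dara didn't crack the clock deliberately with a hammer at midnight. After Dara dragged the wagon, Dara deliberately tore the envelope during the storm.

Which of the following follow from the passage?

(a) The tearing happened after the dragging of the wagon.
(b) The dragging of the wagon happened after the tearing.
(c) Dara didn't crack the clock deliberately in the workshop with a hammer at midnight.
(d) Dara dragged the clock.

(a), (c)

(a) Entailed — the narrative places the dragging before the tearing.
(b) Not entailed — the narrative places the dragging before the tearing, not after.
(c) Entailed — under negation, adding a further restriction is entailed: if no such cracking event occurred, none occurred in the workshop either.
(d) Not entailed — Dara dragged the wagon, not the clock; the clock belongs to the cracking event.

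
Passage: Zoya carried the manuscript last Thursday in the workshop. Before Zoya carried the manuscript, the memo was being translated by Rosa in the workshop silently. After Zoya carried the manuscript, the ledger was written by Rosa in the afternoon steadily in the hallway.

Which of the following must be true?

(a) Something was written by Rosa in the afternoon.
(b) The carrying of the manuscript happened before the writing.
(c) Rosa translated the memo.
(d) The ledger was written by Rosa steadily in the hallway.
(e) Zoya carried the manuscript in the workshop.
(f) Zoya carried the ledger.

(a) Entailed — this follows by dropping conjuncts from the writing event's description.
(b) Entailed — the narrative places the carrying before the writing.
(c) Not entailed — 'was translating' is progressive on an accomplishment; it does not entail the completed 'translated'.
(d) Entailed — dropping 'in the afternoon' leaves a sub-description the original still satisfies.
(e) Entailed — this follows by dropping conjuncts from the carrying event's description.
(f) Not entailed — Zoya carried the manuscript, not the ledger; the ledger belongs to the writing event.

(a), (b), (d), (e)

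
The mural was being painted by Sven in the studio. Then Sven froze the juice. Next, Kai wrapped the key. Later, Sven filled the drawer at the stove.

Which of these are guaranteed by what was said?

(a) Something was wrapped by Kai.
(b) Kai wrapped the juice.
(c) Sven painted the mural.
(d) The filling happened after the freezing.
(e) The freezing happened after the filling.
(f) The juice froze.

(a) Entailed — generalizing the patient leaves a sub-description the original still satisfies.
(b) Not entailed — Kai wrapped the key, not the juice; the juice belongs to the freezing event.
(c) Not entailed — 'was painting' is progressive on an accomplishment; it does not entail the completed 'painted'.
(d) Entailed — the narrative places the freezing before the filling.
(e) Not entailed — the narrative places the freezing before the filling, not after.
(f) Entailed — 'Sven froze the juice' is causative; it entails the inchoative 'the juice froze'.

(a), (d), (f)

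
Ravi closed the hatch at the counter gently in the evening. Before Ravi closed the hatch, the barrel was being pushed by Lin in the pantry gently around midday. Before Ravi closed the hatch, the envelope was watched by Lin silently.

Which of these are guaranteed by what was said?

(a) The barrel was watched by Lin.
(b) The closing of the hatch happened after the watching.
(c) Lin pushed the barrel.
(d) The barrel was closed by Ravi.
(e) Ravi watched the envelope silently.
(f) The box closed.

(a) Not entailed — Lin watched the envelope, not the barrel; the barrel belongs to the pushing event.
(b) Entailed — the narrative places the watching before the closing.
(c) Entailed — 'push' is an activity; 'was pushing' entails that some pushing happened, so 'pushed' holds.
(d) Not entailed — Ravi closed the hatch, not the barrel; the barrel belongs to the pushing event.
(e) Not entailed — the passage has Lin watching the envelope, not Ravi.
(f) Not entailed — the hatch is what closed, not the box.

(b), (c)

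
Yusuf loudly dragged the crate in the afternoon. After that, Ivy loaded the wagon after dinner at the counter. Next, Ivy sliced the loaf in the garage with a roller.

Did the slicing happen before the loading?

The narrative orders the loading before the slicing.

no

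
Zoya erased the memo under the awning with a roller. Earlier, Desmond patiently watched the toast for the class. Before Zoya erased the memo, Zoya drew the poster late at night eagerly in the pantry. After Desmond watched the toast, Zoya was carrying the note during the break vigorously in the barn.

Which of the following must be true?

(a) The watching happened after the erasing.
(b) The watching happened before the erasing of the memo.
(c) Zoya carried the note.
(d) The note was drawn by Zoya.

(b), (c)

(a) Not entailed — the narrative places the watching before the erasing, not after.
(b) Entailed — the narrative places the watching before the erasing.
(c) Entailed — 'carry' is an activity; 'was carrying' entails that some carrying happened, so 'carried' holds.
(d) Not entailed — Zoya drew the poster, not the note; the note belongs to the carrying event.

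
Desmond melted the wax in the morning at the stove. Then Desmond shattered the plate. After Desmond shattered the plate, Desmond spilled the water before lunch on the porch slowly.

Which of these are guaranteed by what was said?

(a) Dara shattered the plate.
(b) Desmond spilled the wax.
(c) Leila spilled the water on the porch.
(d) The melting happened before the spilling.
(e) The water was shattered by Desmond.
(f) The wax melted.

(a) Not entailed — the passage has Desmond shattering the plate, not Dara.
(b) Not entailed — Desmond spilled the water, not the wax; the wax belongs to the melting event.
(c) Not entailed — the passage has Desmond spilling the water, not Leila.
(d) Entailed — the narrative places the melting before the spilling.
(e) Not entailed — Desmond shattered the plate, not the water; the water belongs to the spilling event.
(f) Entailed — 'Desmond melted the wax' is causative; it entails the inchoative 'the wax melted'.

(d), (f)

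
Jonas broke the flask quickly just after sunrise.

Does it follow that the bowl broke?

Nothing is said about any bowl; only the flask is affected.

no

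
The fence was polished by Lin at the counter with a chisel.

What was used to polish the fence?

a chisel

'with a chisel' marks the instrument of the polishing event.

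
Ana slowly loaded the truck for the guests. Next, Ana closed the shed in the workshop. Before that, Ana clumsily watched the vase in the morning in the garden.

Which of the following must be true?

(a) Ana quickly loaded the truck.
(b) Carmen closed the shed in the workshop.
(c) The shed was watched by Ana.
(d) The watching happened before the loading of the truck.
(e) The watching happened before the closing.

(e)

(a) Not entailed — 'quickly' adds a manner not in (and inconsistent with) the original.
(b) Not entailed — the passage has Ana closing the shed, not Carmen.
(c) Not entailed — Ana watched the vase, not the shed; the shed belongs to the closing event.
(d) Not entailed — the narrative doesn't order the watching relative to the loading.
(e) Entailed — the narrative places the watching before the closing.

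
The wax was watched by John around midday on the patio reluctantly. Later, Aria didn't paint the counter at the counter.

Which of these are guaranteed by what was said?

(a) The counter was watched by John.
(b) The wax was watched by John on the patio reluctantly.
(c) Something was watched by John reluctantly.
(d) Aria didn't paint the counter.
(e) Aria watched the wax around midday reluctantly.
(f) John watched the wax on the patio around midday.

(a) Not entailed — John watched the wax, not the counter; the counter belongs to the painting event.
(b) Entailed — the original entails any weakening of itself; this just drops 'around midday'.
(c) Entailed — the original entails any weakening of itself; this just drops 'around midday', 'on the patio' and generalizes the patient.
(d) Not entailed — dropping 'at the counter' under negation is not valid — the original leaves open that Aria painted the counter some other way.
(e) Not entailed — the passage has John watching the wax, not Aria.
(f) Entailed — the original entails any weakening of itself; this just drops 'reluctantly'.

(b), (c), (f)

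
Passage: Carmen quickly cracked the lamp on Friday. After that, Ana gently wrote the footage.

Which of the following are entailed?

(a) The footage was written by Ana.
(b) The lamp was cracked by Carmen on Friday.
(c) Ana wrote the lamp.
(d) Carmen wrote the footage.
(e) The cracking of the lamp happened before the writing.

(a), (b), (e)

(a) Entailed — every conjunct here is already in the original writing event.
(b) Entailed — dropping 'quickly' leaves a sub-description the original still satisfies.
(c) Not entailed — Ana wrote the footage, not the lamp; the lamp belongs to the cracking event.
(d) Not entailed — the passage has Ana writing the footage, not Carmen.
(e) Entailed — the narrative places the cracking before the writing.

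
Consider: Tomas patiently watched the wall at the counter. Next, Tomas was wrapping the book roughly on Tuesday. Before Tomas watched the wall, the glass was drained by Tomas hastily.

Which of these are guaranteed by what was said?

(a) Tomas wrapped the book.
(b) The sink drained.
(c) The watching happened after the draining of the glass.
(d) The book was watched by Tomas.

(a) Not entailed — 'was wrapping' is progressive on an accomplishment; it does not entail the completed 'wrapped'.
(b) Not entailed — the glass is what drained, not the sink.
(c) Entailed — the narrative places the draining before the watching.
(d) Not entailed — Tomas watched the wall, not the book; the book belongs to the wrapping event.

(c)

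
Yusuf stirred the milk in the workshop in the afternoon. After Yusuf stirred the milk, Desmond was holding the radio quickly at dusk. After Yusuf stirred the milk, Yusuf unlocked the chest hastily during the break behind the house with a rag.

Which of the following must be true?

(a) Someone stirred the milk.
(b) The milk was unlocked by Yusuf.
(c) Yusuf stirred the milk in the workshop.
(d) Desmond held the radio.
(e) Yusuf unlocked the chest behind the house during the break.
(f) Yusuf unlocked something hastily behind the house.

(a) Entailed — every conjunct here is already in the original stirring event.
(b) Not entailed — Yusuf unlocked the chest, not the milk; the milk belongs to the stirring event.
(c) Entailed — every conjunct here is already in the original stirring event.
(d) Entailed — 'hold' is an activity; 'was holding' entails that some holding happened, so 'held' holds.
(e) Entailed — dropping 'with a rag', 'hastily' leaves a sub-description the original still satisfies.
(f) Entailed — the original entails any weakening of itself; this just drops 'with a rag', 'during the break' and generalizes the patient.

(a), (c), (d), (e), (f)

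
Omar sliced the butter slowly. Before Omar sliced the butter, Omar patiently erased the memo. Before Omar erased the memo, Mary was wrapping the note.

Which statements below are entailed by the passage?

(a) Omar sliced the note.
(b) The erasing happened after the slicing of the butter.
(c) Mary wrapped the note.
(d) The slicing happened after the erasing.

(a) Not entailed — Omar sliced the butter, not the note; the note belongs to the wrapping event.
(b) Not entailed — the narrative places the erasing before the slicing, not after.
(c) Not entailed — 'was wrapping' is progressive on an accomplishment; it does not entail the completed 'wrapped'.
(d) Entailed — the narrative places the erasing before the slicing.

(d)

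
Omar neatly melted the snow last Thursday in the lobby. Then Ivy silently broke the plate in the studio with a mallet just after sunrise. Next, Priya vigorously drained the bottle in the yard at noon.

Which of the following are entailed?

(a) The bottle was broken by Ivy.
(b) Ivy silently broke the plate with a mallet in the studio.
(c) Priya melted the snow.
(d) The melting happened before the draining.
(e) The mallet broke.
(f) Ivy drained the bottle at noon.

(a) Not entailed — Ivy broke the plate, not the bottle; the bottle belongs to the draining event.
(b) Entailed — dropping 'just after sunrise' leaves a sub-description the original still satisfies.
(c) Not entailed — the passage has Omar melting the snow, not Priya.
(d) Entailed — the narrative places the melting before the draining.
(e) Not entailed — the plate is what broke, not the mallet.
(f) Not entailed — the passage has Priya draining the bottle, not Ivy.

(b), (d)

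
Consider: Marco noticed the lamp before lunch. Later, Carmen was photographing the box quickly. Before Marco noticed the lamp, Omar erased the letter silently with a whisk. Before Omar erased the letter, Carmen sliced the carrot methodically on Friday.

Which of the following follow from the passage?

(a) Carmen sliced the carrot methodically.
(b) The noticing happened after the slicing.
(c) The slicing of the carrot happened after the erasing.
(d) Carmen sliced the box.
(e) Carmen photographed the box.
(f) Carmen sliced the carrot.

(a), (b), (f)

(a) Entailed — this follows by dropping conjuncts from the slicing event's description.
(b) Entailed — the narrative places the slicing before the noticing.
(c) Not entailed — the narrative places the slicing before the erasing, not after.
(d) Not entailed — Carmen sliced the carrot, not the box; the box belongs to the photographing event.
(e) Not entailed — 'was photographing' is progressive on an accomplishment; it does not entail the completed 'photographed'.
(f) Entailed — every conjunct here is already in the original slicing event.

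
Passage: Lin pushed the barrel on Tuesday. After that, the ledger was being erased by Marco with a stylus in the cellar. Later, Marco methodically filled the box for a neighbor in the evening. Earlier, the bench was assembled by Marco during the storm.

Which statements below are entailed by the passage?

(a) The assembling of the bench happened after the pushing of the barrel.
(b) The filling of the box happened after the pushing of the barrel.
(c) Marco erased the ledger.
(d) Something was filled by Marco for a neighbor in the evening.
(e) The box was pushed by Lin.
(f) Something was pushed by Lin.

(b), (d), (f)

(a) Not entailed — the narrative doesn't order the pushing relative to the assembling.
(b) Entailed — the narrative places the pushing before the filling.
(c) Not entailed — 'was erasing' is progressive on an accomplishment; it does not entail the completed 'erased'.
(d) Entailed — every conjunct here is already in the original filling event.
(e) Not entailed — Lin pushed the barrel, not the box; the box belongs to the filling event.
(f) Entailed — this follows by dropping conjuncts from the pushing event's description.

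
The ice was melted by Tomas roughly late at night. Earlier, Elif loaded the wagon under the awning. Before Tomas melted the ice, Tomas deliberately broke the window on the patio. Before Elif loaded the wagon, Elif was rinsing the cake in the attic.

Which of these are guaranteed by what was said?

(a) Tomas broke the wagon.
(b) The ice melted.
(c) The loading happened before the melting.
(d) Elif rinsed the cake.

(b), (c), (d)

(a) Not entailed — Tomas broke the window, not the wagon; the wagon belongs to the loading event.
(b) Entailed — 'Tomas melted the ice' is causative; it entails the inchoative 'the ice melted'.
(c) Entailed — the narrative places the loading before the melting.
(d) Entailed — 'rinse' is an activity; 'was rinsing' entails that some rinsing happened, so 'rinsed' holds.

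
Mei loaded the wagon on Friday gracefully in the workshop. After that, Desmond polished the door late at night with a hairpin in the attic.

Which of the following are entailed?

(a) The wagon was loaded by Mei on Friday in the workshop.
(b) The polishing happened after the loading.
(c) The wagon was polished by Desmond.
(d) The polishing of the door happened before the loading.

(a), (b)

(a) Entailed — every conjunct here is already in the original loading event.
(b) Entailed — the narrative places the loading before the polishing.
(c) Not entailed — Desmond polished the door, not the wagon; the wagon belongs to the loading event.
(d) Not entailed — the narrative places the loading before the polishing, not after.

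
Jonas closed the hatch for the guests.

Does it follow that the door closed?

no

Nothing is said about any door; only the hatch is affected.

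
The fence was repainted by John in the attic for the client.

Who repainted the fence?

John

'John' marks the agent of the repainting event.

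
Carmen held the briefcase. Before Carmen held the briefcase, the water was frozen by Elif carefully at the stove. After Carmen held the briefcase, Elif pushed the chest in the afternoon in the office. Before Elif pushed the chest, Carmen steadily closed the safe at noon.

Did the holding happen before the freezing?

no

The narrative orders the freezing before the holding.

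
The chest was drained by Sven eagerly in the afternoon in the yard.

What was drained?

the chest

'the chest' marks the patient of the draining event.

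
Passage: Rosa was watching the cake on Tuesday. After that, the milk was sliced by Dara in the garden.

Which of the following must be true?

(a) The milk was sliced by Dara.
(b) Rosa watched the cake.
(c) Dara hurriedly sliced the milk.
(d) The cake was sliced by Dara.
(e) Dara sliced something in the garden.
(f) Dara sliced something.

(a), (b), (e), (f)

(a) Entailed — dropping 'in the garden' leaves a sub-description the original still satisfies.
(b) Entailed — 'watch' is an activity; 'was watching' entails that some watching happened, so 'watched' holds.
(c) Not entailed — 'hurriedly' adds information not in the original event.
(d) Not entailed — Dara sliced the milk, not the cake; the cake belongs to the watching event.
(e) Entailed — every conjunct here is already in the original slicing event.
(f) Entailed — this follows by dropping conjuncts from the slicing event's description.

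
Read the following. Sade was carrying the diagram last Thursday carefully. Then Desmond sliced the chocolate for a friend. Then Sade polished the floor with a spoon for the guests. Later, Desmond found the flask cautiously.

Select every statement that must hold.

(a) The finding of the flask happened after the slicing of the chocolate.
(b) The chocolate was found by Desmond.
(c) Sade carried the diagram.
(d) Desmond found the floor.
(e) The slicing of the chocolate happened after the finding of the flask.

(a) Entailed — the narrative places the slicing before the finding.
(b) Not entailed — Desmond found the flask, not the chocolate; the chocolate belongs to the slicing event.
(c) Entailed — 'carry' is an activity; 'was carrying' entails that some carrying happened, so 'carried' holds.
(d) Not entailed — Desmond found the flask, not the floor; the floor belongs to the polishing event.
(e) Not entailed — the narrative places the slicing before the finding, not after.

(a), (c)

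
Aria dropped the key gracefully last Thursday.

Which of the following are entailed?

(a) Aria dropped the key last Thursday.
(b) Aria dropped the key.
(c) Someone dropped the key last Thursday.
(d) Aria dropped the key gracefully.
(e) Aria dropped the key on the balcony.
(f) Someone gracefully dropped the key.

(a) Entailed — the original entails any weakening of itself; this just drops 'gracefully'.
(b) Entailed — this follows by dropping conjuncts from the dropping event's description.
(c) Entailed — this follows by dropping conjuncts from the dropping event's description.
(d) Entailed — this follows by dropping conjuncts from the dropping event's description.
(e) Not entailed — 'on the balcony' adds information not in the original event.
(f) Entailed — dropping 'last Thursday' and generalizing the agent leaves a sub-description the original still satisfies.

(a), (b), (c), (d), (f)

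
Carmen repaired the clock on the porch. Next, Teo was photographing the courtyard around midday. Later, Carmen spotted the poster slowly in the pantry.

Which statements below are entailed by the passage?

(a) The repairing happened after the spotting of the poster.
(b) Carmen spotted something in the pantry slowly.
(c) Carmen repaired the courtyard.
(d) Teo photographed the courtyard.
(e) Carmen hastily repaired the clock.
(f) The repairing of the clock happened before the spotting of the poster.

(a) Not entailed — the narrative places the repairing before the spotting, not after.
(b) Entailed — this follows by dropping conjuncts from the spotting event's description.
(c) Not entailed — Carmen repaired the clock, not the courtyard; the courtyard belongs to the photographing event.
(d) Not entailed — 'was photographing' is progressive on an accomplishment; it does not entail the completed 'photographed'.
(e) Not entailed — 'hastily' adds information not in the original event.
(f) Entailed — the narrative places the repairing before the spotting.

(b), (f)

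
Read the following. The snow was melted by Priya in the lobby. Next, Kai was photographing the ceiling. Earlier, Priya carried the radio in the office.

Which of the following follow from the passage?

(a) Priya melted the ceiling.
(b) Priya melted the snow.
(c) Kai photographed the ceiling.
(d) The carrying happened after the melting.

(a) Not entailed — Priya melted the snow, not the ceiling; the ceiling belongs to the photographing event.
(b) Entailed — this follows by dropping conjuncts from the melting event's description.
(c) Not entailed — 'was photographing' is progressive on an accomplishment; it does not entail the completed 'photographed'.
(d) Not entailed — the narrative doesn't order the melting relative to the carrying.

(b)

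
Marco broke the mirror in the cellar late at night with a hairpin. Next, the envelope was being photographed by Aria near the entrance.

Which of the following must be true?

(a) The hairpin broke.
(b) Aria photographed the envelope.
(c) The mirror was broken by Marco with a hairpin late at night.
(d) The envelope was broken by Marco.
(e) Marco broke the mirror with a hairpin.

(c), (e)

(a) Not entailed — the mirror is what broke, not the hairpin.
(b) Not entailed — 'was photographing' is progressive on an accomplishment; it does not entail the completed 'photographed'.
(c) Entailed — every conjunct here is already in the original breaking event.
(d) Not entailed — Marco broke the mirror, not the envelope; the envelope belongs to the photographing event.
(e) Entailed — this follows by dropping conjuncts from the breaking event's description.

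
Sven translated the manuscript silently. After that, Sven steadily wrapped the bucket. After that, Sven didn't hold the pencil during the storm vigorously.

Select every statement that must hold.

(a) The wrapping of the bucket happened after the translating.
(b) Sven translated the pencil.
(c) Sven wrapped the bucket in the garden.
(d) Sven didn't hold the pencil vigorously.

(a)

(a) Entailed — the narrative places the translating before the wrapping.
(b) Not entailed — Sven translated the manuscript, not the pencil; the pencil belongs to the holding event.
(c) Not entailed — 'in the garden' adds information not in the original event.
(d) Not entailed — dropping 'during the storm' under negation is not valid — the original leaves open that Sven held the pencil some other way.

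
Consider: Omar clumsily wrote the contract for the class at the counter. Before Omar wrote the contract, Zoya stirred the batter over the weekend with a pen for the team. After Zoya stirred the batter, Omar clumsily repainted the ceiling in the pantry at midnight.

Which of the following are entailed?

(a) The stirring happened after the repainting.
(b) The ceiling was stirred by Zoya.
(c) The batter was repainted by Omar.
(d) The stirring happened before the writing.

(a) Not entailed — the narrative places the stirring before the repainting, not after.
(b) Not entailed — Zoya stirred the batter, not the ceiling; the ceiling belongs to the repainting event.
(c) Not entailed — Omar repainted the ceiling, not the batter; the batter belongs to the stirring event.
(d) Entailed — the narrative places the stirring before the writing.

(d)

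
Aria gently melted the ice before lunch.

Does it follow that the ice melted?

'Aria melted the ice' is the causative; it entails the inchoative 'the ice melted'.

yes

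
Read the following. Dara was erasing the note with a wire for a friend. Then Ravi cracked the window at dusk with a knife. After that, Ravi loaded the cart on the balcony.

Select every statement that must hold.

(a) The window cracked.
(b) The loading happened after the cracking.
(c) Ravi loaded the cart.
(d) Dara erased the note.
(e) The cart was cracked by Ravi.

(a) Entailed — 'Ravi cracked the window' is causative; it entails the inchoative 'the window cracked'.
(b) Entailed — the narrative places the cracking before the loading.
(c) Entailed — every conjunct here is already in the original loading event.
(d) Not entailed — 'was erasing' is progressive on an accomplishment; it does not entail the completed 'erased'.
(e) Not entailed — Ravi cracked the window, not the cart; the cart belongs to the loading event.

(a), (b), (c)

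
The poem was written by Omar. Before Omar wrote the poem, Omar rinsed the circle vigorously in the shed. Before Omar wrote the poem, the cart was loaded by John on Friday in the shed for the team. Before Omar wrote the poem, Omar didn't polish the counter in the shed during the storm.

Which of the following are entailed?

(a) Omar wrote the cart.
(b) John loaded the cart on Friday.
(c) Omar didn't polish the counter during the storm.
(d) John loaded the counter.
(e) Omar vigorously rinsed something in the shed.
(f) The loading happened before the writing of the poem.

(b), (e), (f)

(a) Not entailed — Omar wrote the poem, not the cart; the cart belongs to the loading event.
(b) Entailed — every conjunct here is already in the original loading event.
(c) Not entailed — dropping 'in the shed' under negation is not valid — the original leaves open that Omar polished the counter some other way.
(d) Not entailed — John loaded the cart, not the counter; the counter belongs to the polishing event.
(e) Entailed — the original entails any weakening of itself; this just generalizes the patient.
(f) Entailed — the narrative places the loading before the writing.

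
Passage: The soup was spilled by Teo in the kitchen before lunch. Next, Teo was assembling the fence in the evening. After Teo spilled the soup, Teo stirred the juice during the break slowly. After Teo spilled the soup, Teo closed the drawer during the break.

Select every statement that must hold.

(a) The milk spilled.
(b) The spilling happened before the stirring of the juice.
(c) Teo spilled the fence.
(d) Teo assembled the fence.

(a) Not entailed — the soup is what spilled, not the milk.
(b) Entailed — the narrative places the spilling before the stirring.
(c) Not entailed — Teo spilled the soup, not the fence; the fence belongs to the assembling event.
(d) Not entailed — 'was assembling' is progressive on an accomplishment; it does not entail the completed 'assembled'.

(b)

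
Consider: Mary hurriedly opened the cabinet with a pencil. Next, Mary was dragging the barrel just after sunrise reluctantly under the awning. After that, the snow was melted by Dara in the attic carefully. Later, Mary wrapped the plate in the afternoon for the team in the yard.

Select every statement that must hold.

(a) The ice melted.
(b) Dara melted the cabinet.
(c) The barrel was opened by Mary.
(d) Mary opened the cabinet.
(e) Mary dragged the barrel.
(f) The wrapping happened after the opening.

(d), (e), (f)

(a) Not entailed — the snow is what melted, not the ice.
(b) Not entailed — Dara melted the snow, not the cabinet; the cabinet belongs to the opening event.
(c) Not entailed — Mary opened the cabinet, not the barrel; the barrel belongs to the dragging event.
(d) Entailed — this follows by dropping conjuncts from the opening event's description.
(e) Entailed — 'drag' is an activity; 'was dragging' entails that some dragging happened, so 'dragged' holds.
(f) Entailed — the narrative places the opening before the wrapping.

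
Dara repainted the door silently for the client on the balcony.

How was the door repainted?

silently

'silently' marks the manner of the repainting event.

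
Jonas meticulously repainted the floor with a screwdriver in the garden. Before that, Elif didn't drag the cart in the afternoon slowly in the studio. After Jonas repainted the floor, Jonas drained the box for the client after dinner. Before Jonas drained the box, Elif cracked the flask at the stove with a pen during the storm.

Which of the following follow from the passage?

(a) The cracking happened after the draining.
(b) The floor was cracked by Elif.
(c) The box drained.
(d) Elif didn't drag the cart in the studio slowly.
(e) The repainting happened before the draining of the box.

(c), (e)

(a) Not entailed — the narrative places the cracking before the draining, not after.
(b) Not entailed — Elif cracked the flask, not the floor; the floor belongs to the repainting event.
(c) Entailed — 'Jonas drained the box' is causative; it entails the inchoative 'the box drained'.
(d) Not entailed — dropping 'in the afternoon' under negation is not valid — the original leaves open that Elif dragged the cart some other way.
(e) Entailed — the narrative places the repainting before the draining.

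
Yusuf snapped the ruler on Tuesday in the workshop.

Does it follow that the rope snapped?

Nothing is said about any rope; only the ruler is affected.

no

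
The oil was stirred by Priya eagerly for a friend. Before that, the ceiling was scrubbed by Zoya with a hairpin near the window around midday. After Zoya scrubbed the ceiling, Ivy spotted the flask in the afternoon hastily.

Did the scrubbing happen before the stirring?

yes

The narrative orders the scrubbing before the stirring.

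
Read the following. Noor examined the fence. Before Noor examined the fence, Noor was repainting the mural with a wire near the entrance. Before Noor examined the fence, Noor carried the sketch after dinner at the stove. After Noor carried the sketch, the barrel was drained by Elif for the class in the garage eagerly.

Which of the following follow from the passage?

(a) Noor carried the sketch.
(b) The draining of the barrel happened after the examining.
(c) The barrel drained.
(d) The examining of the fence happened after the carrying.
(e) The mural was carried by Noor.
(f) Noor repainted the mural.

(a) Entailed — dropping 'at the stove', 'after dinner' leaves a sub-description the original still satisfies.
(b) Not entailed — the narrative doesn't order the examining relative to the draining.
(c) Entailed — 'Elif drained the barrel' is causative; it entails the inchoative 'the barrel drained'.
(d) Entailed — the narrative places the carrying before the examining.
(e) Not entailed — Noor carried the sketch, not the mural; the mural belongs to the repainting event.
(f) Not entailed — 'was repainting' is progressive on an accomplishment; it does not entail the completed 'repainted'.

(a), (c), (d)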